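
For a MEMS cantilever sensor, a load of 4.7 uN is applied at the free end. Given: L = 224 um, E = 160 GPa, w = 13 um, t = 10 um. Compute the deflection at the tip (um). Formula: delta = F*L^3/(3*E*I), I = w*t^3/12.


Step 1: Calculate the second moment of area.
I = w * t^3 / 12 = 13 * 10^3 / 12 = 1083.3333 um^4
Step 2: Convert E to consistent units (1 GPa = 1000 uN/um^2).
E = 160 GPa = 160000 uN/um^2
Step 3: Calculate tip deflection.
delta = F * L^3 / (3 * E * I)
delta = 4.7 * 224^3 / (3 * 160000 * 1083.3333)
delta = 0.1016 um


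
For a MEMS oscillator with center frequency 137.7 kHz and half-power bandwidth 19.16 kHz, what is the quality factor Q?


Step 1: Q = f0 / bandwidth
Step 2: Q = 137.7 / 19.16
Q = 7.2


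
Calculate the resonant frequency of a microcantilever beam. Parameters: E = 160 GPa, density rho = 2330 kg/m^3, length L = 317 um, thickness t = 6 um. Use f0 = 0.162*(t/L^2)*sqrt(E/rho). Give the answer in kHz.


Step 1: Convert units to SI.
t_SI = 6e-6 m, L_SI = 317e-6 m
Step 2: Calculate sqrt(E/rho).
sqrt(160e9 / 2330) = 8286.71 m/s
Step 3: Compute f0.
f0 = 0.162 * 6e-6 / (317e-6)^2 * 8286.71 = 80154.9 Hz = 80.15 kHz


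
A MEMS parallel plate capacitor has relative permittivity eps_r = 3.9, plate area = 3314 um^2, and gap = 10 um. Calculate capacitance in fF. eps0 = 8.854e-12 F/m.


Step 1: Convert area to m^2: A = 3314e-12 m^2
Step 2: Convert gap to m: d = 10e-6 m
Step 3: C = eps0 * eps_r * A / d
C = 8.854e-12 * 3.9 * 3314e-12 / 10e-6
Step 4: Convert to fF (multiply by 1e15).
C = 11.44 fF


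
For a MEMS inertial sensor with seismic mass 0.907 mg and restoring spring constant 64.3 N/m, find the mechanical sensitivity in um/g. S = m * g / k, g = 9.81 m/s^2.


Step 1: Convert mass: m = 0.907 mg = 9.07e-07 kg
Step 2: S = m * g / k = 9.07e-07 * 9.81 / 64.3
Step 3: S = 1.38e-07 m/g
Step 4: Convert to um/g: S = 0.138 um/g


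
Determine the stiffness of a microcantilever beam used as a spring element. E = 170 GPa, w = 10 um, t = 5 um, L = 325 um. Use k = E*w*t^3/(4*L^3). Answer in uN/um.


Step 1: Convert E to consistent units (1 GPa = 1000 uN/um^2).
E = 170 GPa = 170000 uN/um^2
Step 2: Compute t^3 = 5^3 = 125
Step 3: Compute L^3 = 325^3 = 34328125
Step 4: k = 170000 * 10 * 125 / (4 * 34328125)
k = 1.5476 uN/um


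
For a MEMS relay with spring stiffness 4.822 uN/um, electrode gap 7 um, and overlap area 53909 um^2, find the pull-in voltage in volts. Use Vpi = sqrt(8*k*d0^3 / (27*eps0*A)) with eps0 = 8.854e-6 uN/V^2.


Step 1: Compute numerator: 8 * k * d0^3 = 8 * 4.822 * 7^3 = 13231.568
Step 2: Compute denominator: 27 * eps0 * A = 27 * 8.854e-6 * 53909 = 12.887378
Step 3: Vpi = sqrt(13231.568 / 12.887378)
Vpi = 32.04 V


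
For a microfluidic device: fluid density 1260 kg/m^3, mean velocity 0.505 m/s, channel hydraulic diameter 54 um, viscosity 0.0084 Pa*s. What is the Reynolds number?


Step 1: Convert Dh to meters: Dh = 54e-6 m
Step 2: Re = rho * v * Dh / mu
Re = 1260 * 0.505 * 54e-6 / 0.0084
Re = 4.091


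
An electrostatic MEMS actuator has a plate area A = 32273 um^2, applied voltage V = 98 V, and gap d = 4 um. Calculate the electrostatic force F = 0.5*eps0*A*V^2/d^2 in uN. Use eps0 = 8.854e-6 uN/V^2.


Step 1: Identify parameters.
eps0 = 8.854e-6 uN/V^2, A = 32273 um^2, V = 98 V, d = 4 um
Step 2: Compute V^2 = 98^2 = 9604
Step 3: Compute d^2 = 4^2 = 16
Step 4: F = 0.5 * 8.854e-6 * 32273 * 9604 / 16
F = 85.759 uN


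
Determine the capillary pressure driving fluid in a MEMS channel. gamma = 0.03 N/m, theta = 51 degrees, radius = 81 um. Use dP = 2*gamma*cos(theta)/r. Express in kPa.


Step 1: cos(51 deg) = 0.6293
Step 2: Convert r to m: r = 81e-6 m
Step 3: dP = 2 * 0.03 * 0.6293 / 81e-6 = 466.1 Pa
Step 4: Convert Pa to kPa (divide by 1000).
dP = 0.47 kPa


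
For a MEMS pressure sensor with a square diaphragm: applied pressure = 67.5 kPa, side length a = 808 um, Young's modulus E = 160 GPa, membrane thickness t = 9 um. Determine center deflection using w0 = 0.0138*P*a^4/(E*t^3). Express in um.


Step 1: Convert pressure to compatible units (E is in GPa, so P in GPa).
P = 67.5 kPa = 67.5e-6 GPa
Step 2: Compute numerator: 0.0138 * P * a^4.
a^4 = 808^4 = 426231402496
numerator = 0.0138 * 67.5e-6 * 426231402496 = 3.970346e+05
Step 3: Compute denominator: E * t^3 = 160 * 9^3 = 116640
Step 4: w0 = numerator / denominator = 3.970346e+05 / 116640 = 3.4039 um


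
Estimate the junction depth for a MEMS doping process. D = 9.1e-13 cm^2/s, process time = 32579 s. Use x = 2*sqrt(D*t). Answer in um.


Step 1: Compute D*t = 9.1e-13 * 32579 = 2.964689e-08 cm^2
Step 2: sqrt(D*t) = 1.72183e-04 cm
Step 3: x = 2 * 1.72183e-04 cm = 3.44366e-04 cm
Step 4: Convert to um (1 cm = 1e4 um): x = 3.444 um


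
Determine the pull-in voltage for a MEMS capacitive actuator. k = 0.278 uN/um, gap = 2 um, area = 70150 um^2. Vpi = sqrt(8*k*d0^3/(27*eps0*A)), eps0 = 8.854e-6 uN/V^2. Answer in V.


Step 1: Compute numerator: 8 * k * d0^3 = 8 * 0.278 * 2^3 = 17.792
Step 2: Compute denominator: 27 * eps0 * A = 27 * 8.854e-6 * 70150 = 16.769919
Step 3: Vpi = sqrt(17.792 / 16.769919)
Vpi = 1.03 V


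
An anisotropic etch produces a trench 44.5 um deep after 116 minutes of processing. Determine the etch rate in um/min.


Step 1: Etch rate = depth / time
Step 2: rate = 44.5 / 116
rate = 0.384 um/min


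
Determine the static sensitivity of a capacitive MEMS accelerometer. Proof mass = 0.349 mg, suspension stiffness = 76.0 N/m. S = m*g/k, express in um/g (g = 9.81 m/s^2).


Step 1: Convert mass: m = 0.349 mg = 3.49e-07 kg
Step 2: S = m * g / k = 3.49e-07 * 9.81 / 76.0
Step 3: S = 4.50e-08 m/g
Step 4: Convert to um/g: S = 0.045 um/g


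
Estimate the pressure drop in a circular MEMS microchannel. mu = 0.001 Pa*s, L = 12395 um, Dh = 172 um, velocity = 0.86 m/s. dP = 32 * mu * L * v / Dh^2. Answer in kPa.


Step 1: Convert to SI: L = 12395e-6 m, Dh = 172e-6 m
Step 2: dP = 32 * 0.001 * 12395e-6 * 0.86 / (172e-6)^2
Step 3: dP = 11530.23 Pa
Step 4: Convert to kPa: dP = 11.53 kPa


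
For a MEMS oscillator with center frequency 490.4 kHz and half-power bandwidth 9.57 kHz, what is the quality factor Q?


Step 1: Q = f0 / bandwidth
Step 2: Q = 490.4 / 9.57
Q = 51.2


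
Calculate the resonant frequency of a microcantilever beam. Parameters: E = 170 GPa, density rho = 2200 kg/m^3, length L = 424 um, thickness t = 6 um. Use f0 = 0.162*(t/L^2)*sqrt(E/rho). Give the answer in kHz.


Step 1: Convert units to SI.
t_SI = 6e-6 m, L_SI = 424e-6 m
Step 2: Calculate sqrt(E/rho).
sqrt(170e9 / 2200) = 8790.49 m/s
Step 3: Compute f0.
f0 = 0.162 * 6e-6 / (424e-6)^2 * 8790.49 = 47527.8 Hz = 47.53 kHz


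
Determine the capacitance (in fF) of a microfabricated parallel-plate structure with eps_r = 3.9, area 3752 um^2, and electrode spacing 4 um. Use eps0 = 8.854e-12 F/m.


Step 1: Convert area to m^2: A = 3752e-12 m^2
Step 2: Convert gap to m: d = 4e-6 m
Step 3: C = eps0 * eps_r * A / d
C = 8.854e-12 * 3.9 * 3752e-12 / 4e-6
Step 4: Convert to fF (multiply by 1e15).
C = 32.39 fF


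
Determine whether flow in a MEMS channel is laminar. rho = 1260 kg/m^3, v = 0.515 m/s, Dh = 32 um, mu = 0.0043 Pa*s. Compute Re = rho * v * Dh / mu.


Step 1: Convert Dh to meters: Dh = 32e-6 m
Step 2: Re = rho * v * Dh / mu
Re = 1260 * 0.515 * 32e-6 / 0.0043
Re = 4.829
Since Re = 4.829 is below ~2300, the flow is laminar.


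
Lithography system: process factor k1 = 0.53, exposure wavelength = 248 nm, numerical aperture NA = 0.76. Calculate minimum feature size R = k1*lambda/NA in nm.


Step 1: Identify values: k1 = 0.53, lambda = 248 nm, NA = 0.76
Step 2: R = k1 * lambda / NA
R = 0.53 * 248 / 0.76
R = 172.9 nm


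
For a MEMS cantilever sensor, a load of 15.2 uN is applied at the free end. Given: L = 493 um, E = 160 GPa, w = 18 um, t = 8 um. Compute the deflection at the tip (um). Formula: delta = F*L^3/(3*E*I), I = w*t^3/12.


Step 1: Calculate the second moment of area.
I = w * t^3 / 12 = 18 * 8^3 / 12 = 768.0 um^4
Step 2: Convert E to consistent units (1 GPa = 1000 uN/um^2).
E = 160 GPa = 160000 uN/um^2
Step 3: Calculate tip deflection.
delta = F * L^3 / (3 * E * I)
delta = 15.2 * 493^3 / (3 * 160000 * 768.0)
delta = 4.9406 um


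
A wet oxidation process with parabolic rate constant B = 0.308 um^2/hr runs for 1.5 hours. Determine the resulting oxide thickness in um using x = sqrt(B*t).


Step 1: Compute B*t = 0.308 * 1.5 = 0.462
Step 2: x = sqrt(0.462)
x = 0.68 um


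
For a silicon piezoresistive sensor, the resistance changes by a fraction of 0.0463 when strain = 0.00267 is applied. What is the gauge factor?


Step 1: Identify values.
dR/R = 0.0463, strain = 0.00267
Step 2: GF = (dR/R) / strain = 0.0463 / 0.00267
GF = 17.3


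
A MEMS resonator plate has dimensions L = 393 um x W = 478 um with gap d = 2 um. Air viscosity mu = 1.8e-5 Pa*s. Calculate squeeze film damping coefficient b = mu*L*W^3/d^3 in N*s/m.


Step 1: Convert to SI.
L = 393e-6 m, W = 478e-6 m, d = 2e-6 m
Step 2: W^3 = (478e-6)^3 = 1.09e-10 m^3
Step 3: d^3 = (2e-6)^3 = 8.00e-18 m^3
Step 4: b = 1.8e-5 * 393e-6 * 1.09e-10 / 8.00e-18
b = 9.66e-02 N*s/m


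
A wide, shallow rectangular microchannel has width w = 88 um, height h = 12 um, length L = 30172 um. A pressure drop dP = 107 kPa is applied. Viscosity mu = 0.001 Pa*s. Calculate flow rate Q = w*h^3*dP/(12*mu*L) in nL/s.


Step 1: Convert all dimensions to SI (meters).
w = 88e-6 m, h = 12e-6 m, L = 30172e-6 m, dP = 107e3 Pa
Step 2: Q = w * h^3 * dP / (12 * mu * L)
Q = 88e-6 * (12e-6)^3 * 107e3 / (12 * 0.001 * 30172e-6) = 4.493915e-11 m^3/s
Step 3: Convert Q from m^3/s to nL/s (1 m^3 = 1e12 nL, so multiply by 1e12).
Q = 44.939 nL/s


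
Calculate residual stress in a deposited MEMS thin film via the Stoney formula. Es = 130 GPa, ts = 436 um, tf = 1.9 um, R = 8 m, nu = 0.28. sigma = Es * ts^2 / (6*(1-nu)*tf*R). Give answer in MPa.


Step 1: Compute numerator: Es * ts^2 = 130 * 436^2 = 24712480 (GPa*um^2)
Step 2: Compute denominator (R in um): 6*(1-nu)*tf*R = 6*0.72*1.9*8e6 = 65664000.0 (um^2)
Step 3: sigma (GPa) = 24712480 / 65664000.0 = 3.76347e-01 GPa
Step 4: Convert to MPa (x1000): sigma = 376.3 MPa


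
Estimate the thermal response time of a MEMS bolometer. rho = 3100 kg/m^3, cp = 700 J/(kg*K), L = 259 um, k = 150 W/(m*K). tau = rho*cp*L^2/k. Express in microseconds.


Step 1: Convert L to m: L = 259e-6 m
Step 2: L^2 = (259e-6)^2 = 6.7081e-08 m^2
Step 3: tau = 3100 * 700 * 6.7081e-08 / 150 = 9.7043847e-04 s
Step 4: Convert to microseconds (multiply by 1e6).
tau = 970.438 us


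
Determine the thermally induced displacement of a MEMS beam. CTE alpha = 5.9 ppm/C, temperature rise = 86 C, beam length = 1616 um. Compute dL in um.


Step 1: Convert CTE: alpha = 5.9 ppm/C = 5.9e-6 /C
Step 2: dL = 5.9e-6 * 86 * 1616
dL = 0.82 um


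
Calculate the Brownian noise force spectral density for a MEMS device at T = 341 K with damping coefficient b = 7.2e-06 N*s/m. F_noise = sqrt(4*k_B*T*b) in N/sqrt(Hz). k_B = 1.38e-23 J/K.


Step 1: Compute 4 * k_B * T * b
= 4 * 1.38e-23 * 341 * 7.2e-06
= 1.3553e-25 N^2/Hz
Step 2: F_noise = sqrt(1.3553e-25)
F_noise = 3.68e-13 N/sqrt(Hz)


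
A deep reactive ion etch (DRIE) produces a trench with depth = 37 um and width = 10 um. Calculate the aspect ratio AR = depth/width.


Step 1: AR = depth / width
Step 2: AR = 37 / 10
AR = 3.7


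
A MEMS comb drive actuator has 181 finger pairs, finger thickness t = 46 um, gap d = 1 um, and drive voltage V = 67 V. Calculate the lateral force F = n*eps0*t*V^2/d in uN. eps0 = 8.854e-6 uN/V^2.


Step 1: Parameters: n=181, eps0=8.854e-6 uN/V^2, t=46 um, V=67 V, d=1 um
Step 2: V^2 = 4489
Step 3: F = 181 * 8.854e-6 * 46 * 4489 / 1
F = 330.922 uN


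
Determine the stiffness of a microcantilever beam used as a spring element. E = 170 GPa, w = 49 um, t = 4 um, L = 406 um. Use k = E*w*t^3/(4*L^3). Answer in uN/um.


Step 1: Convert E to consistent units (1 GPa = 1000 uN/um^2).
E = 170 GPa = 170000 uN/um^2
Step 2: Compute t^3 = 4^3 = 64
Step 3: Compute L^3 = 406^3 = 66923416
Step 4: k = 170000 * 49 * 64 / (4 * 66923416)
k = 1.9915 uN/um


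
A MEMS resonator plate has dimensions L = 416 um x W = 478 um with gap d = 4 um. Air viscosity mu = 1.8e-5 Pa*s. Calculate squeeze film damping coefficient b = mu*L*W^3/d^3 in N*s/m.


Step 1: Convert to SI.
L = 416e-6 m, W = 478e-6 m, d = 4e-6 m
Step 2: W^3 = (478e-6)^3 = 1.09e-10 m^3
Step 3: d^3 = (4e-6)^3 = 6.40e-17 m^3
Step 4: b = 1.8e-5 * 416e-6 * 1.09e-10 / 6.40e-17
b = 1.28e-02 N*s/m


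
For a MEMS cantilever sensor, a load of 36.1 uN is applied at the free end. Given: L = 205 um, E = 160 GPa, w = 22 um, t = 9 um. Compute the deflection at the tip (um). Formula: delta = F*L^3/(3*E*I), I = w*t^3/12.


Step 1: Calculate the second moment of area.
I = w * t^3 / 12 = 22 * 9^3 / 12 = 1336.5 um^4
Step 2: Convert E to consistent units (1 GPa = 1000 uN/um^2).
E = 160 GPa = 160000 uN/um^2
Step 3: Calculate tip deflection.
delta = F * L^3 / (3 * E * I)
delta = 36.1 * 205^3 / (3 * 160000 * 1336.5)
delta = 0.4848 um


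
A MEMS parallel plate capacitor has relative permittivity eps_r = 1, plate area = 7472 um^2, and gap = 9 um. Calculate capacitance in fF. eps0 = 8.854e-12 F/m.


Step 1: Convert area to m^2: A = 7472e-12 m^2
Step 2: Convert gap to m: d = 9e-6 m
Step 3: C = eps0 * eps_r * A / d
C = 8.854e-12 * 1 * 7472e-12 / 9e-6
Step 4: Convert to fF (multiply by 1e15).
C = 7.35 fF


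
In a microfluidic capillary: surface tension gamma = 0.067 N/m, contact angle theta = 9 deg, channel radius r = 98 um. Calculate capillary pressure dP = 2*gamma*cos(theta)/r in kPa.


Step 1: cos(9 deg) = 0.9877
Step 2: Convert r to m: r = 98e-6 m
Step 3: dP = 2 * 0.067 * 0.9877 / 98e-6 = 1350.5 Pa
Step 4: Convert Pa to kPa (divide by 1000).
dP = 1.35 kPa


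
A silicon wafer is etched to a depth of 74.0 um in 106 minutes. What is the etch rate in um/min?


Step 1: Etch rate = depth / time
Step 2: rate = 74.0 / 106
rate = 0.698 um/min


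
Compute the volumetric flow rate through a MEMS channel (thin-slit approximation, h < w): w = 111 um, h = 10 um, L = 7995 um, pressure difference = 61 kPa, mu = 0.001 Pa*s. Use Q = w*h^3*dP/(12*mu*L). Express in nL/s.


Step 1: Convert all dimensions to SI (meters).
w = 111e-6 m, h = 10e-6 m, L = 7995e-6 m, dP = 61e3 Pa
Step 2: Q = w * h^3 * dP / (12 * mu * L)
Q = 111e-6 * (10e-6)^3 * 61e3 / (12 * 0.001 * 7995e-6) = 7.057536e-11 m^3/s
Step 3: Convert Q from m^3/s to nL/s (1 m^3 = 1e12 nL, so multiply by 1e12).
Q = 70.575 nL/s


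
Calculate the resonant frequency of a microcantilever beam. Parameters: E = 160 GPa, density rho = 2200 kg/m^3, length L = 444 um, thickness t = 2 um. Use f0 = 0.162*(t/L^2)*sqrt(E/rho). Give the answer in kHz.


Step 1: Convert units to SI.
t_SI = 2e-6 m, L_SI = 444e-6 m
Step 2: Calculate sqrt(E/rho).
sqrt(160e9 / 2200) = 8528.03 m/s
Step 3: Compute f0.
f0 = 0.162 * 2e-6 / (444e-6)^2 * 8528.03 = 14016.1 Hz = 14.02 kHz


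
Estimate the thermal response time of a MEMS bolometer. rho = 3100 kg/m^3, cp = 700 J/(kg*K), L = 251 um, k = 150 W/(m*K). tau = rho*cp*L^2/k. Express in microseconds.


Step 1: Convert L to m: L = 251e-6 m
Step 2: L^2 = (251e-6)^2 = 6.3001e-08 m^2
Step 3: tau = 3100 * 700 * 6.3001e-08 / 150 = 9.1141447e-04 s
Step 4: Convert to microseconds (multiply by 1e6).
tau = 911.414 us


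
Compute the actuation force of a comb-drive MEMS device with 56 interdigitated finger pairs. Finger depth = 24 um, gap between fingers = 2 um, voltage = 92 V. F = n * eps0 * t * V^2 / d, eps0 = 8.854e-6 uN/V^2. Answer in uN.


Step 1: Parameters: n=56, eps0=8.854e-6 uN/V^2, t=24 um, V=92 V, d=2 um
Step 2: V^2 = 8464
Step 3: F = 56 * 8.854e-6 * 24 * 8464 / 2
F = 50.36 uN


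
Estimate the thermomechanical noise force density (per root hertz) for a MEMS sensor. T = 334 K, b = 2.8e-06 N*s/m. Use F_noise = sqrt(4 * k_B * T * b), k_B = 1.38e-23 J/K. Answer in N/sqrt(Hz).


Step 1: Compute 4 * k_B * T * b
= 4 * 1.38e-23 * 334 * 2.8e-06
= 5.1623e-26 N^2/Hz
Step 2: F_noise = sqrt(5.1623e-26)
F_noise = 2.27e-13 N/sqrt(Hz)


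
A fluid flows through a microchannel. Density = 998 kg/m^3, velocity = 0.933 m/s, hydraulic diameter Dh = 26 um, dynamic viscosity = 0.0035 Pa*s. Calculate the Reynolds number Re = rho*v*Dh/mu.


Step 1: Convert Dh to meters: Dh = 26e-6 m
Step 2: Re = rho * v * Dh / mu
Re = 998 * 0.933 * 26e-6 / 0.0035
Re = 6.917


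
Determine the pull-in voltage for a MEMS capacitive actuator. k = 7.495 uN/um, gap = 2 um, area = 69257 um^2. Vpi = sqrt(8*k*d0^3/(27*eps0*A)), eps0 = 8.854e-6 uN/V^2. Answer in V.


Step 1: Compute numerator: 8 * k * d0^3 = 8 * 7.495 * 2^3 = 479.68
Step 2: Compute denominator: 27 * eps0 * A = 27 * 8.854e-6 * 69257 = 16.55644
Step 3: Vpi = sqrt(479.68 / 16.55644)
Vpi = 5.38 V


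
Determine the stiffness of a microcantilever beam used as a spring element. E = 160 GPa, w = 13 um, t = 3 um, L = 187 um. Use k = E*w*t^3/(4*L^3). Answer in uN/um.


Step 1: Convert E to consistent units (1 GPa = 1000 uN/um^2).
E = 160 GPa = 160000 uN/um^2
Step 2: Compute t^3 = 3^3 = 27
Step 3: Compute L^3 = 187^3 = 6539203
Step 4: k = 160000 * 13 * 27 / (4 * 6539203)
k = 2.1471 uN/um


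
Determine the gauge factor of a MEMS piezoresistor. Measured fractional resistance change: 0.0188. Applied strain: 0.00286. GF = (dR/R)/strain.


Step 1: Identify values.
dR/R = 0.0188, strain = 0.00286
Step 2: GF = (dR/R) / strain = 0.0188 / 0.00286
GF = 6.6


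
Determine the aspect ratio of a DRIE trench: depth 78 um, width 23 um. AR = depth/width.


Step 1: AR = depth / width
Step 2: AR = 78 / 23
AR = 3.4


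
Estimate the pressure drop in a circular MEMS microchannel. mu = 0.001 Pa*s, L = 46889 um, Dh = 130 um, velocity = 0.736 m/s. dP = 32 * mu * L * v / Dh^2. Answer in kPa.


Step 1: Convert to SI: L = 46889e-6 m, Dh = 130e-6 m
Step 2: dP = 32 * 0.001 * 46889e-6 * 0.736 / (130e-6)^2
Step 3: dP = 65344.95 Pa
Step 4: Convert to kPa: dP = 65.34 kPa


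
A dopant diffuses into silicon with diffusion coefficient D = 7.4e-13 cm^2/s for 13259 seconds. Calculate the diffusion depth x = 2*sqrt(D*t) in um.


Step 1: Compute D*t = 7.4e-13 * 13259 = 9.81166e-09 cm^2
Step 2: sqrt(D*t) = 9.90538e-05 cm
Step 3: x = 2 * 9.90538e-05 cm = 1.981076e-04 cm
Step 4: Convert to um (1 cm = 1e4 um): x = 1.981 um


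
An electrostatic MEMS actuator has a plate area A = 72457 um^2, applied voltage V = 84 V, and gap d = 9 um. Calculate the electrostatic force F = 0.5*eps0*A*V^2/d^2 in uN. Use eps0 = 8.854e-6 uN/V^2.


Step 1: Identify parameters.
eps0 = 8.854e-6 uN/V^2, A = 72457 um^2, V = 84 V, d = 9 um
Step 2: Compute V^2 = 84^2 = 7056
Step 3: Compute d^2 = 9^2 = 81
Step 4: F = 0.5 * 8.854e-6 * 72457 * 7056 / 81
F = 27.942 uN


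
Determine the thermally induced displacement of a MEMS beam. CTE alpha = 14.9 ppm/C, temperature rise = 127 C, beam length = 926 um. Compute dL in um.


Step 1: Convert CTE: alpha = 14.9 ppm/C = 14.9e-6 /C
Step 2: dL = 14.9e-6 * 127 * 926
dL = 1.7523 um


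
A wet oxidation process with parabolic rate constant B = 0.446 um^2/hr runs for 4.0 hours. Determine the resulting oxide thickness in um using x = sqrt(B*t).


Step 1: Compute B*t = 0.446 * 4.0 = 1.784
Step 2: x = sqrt(1.784)
x = 1.336 um


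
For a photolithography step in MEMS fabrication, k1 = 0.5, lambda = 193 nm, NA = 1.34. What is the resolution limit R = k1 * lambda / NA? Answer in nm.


Step 1: Identify values: k1 = 0.5, lambda = 193 nm, NA = 1.34
Step 2: R = k1 * lambda / NA
R = 0.5 * 193 / 1.34
R = 72.0 nm


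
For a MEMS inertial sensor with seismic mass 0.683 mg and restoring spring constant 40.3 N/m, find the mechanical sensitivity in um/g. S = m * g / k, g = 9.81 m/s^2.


Step 1: Convert mass: m = 0.683 mg = 6.83e-07 kg
Step 2: S = m * g / k = 6.83e-07 * 9.81 / 40.3
Step 3: S = 1.66e-07 m/g
Step 4: Convert to um/g: S = 0.166 um/g


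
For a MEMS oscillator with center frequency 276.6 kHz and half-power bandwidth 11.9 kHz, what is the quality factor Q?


Step 1: Q = f0 / bandwidth
Step 2: Q = 276.6 / 11.9
Q = 23.2


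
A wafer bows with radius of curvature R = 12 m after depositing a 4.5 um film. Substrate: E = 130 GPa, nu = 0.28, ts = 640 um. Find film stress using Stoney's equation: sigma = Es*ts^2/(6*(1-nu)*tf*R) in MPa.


Step 1: Compute numerator: Es * ts^2 = 130 * 640^2 = 53248000 (GPa*um^2)
Step 2: Compute denominator (R in um): 6*(1-nu)*tf*R = 6*0.72*4.5*12e6 = 233280000.0 (um^2)
Step 3: sigma (GPa) = 53248000 / 233280000.0 = 2.28258e-01 GPa
Step 4: Convert to MPa (x1000): sigma = 228.3 MPa


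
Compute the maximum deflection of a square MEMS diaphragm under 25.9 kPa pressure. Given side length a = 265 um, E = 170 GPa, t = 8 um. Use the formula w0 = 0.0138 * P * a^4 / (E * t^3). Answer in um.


Step 1: Convert pressure to compatible units (E is in GPa, so P in GPa).
P = 25.9 kPa = 25.9e-6 GPa
Step 2: Compute numerator: 0.0138 * P * a^4.
a^4 = 265^4 = 4931550625
numerator = 0.0138 * 25.9e-6 * 4931550625 = 1.7626e+03
Step 3: Compute denominator: E * t^3 = 170 * 8^3 = 87040
Step 4: w0 = numerator / denominator = 1.7626e+03 / 87040 = 0.0203 um


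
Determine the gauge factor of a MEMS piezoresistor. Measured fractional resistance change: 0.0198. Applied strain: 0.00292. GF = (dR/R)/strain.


Step 1: Identify values.
dR/R = 0.0198, strain = 0.00292
Step 2: GF = (dR/R) / strain = 0.0198 / 0.00292
GF = 6.8


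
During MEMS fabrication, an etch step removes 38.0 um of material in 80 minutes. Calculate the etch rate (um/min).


Step 1: Etch rate = depth / time
Step 2: rate = 38.0 / 80
rate = 0.475 um/min


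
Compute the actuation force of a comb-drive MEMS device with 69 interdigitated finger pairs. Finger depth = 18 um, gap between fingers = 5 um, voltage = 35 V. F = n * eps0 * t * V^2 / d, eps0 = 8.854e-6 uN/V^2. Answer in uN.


Step 1: Parameters: n=69, eps0=8.854e-6 uN/V^2, t=18 um, V=35 V, d=5 um
Step 2: V^2 = 1225
Step 3: F = 69 * 8.854e-6 * 18 * 1225 / 5
F = 2.694 uN


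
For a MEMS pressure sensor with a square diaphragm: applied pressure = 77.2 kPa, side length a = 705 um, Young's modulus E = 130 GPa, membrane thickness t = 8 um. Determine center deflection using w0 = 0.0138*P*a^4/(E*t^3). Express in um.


Step 1: Convert pressure to compatible units (E is in GPa, so P in GPa).
P = 77.2 kPa = 77.2e-6 GPa
Step 2: Compute numerator: 0.0138 * P * a^4.
a^4 = 705^4 = 247033850625
numerator = 0.0138 * 77.2e-6 * 247033850625 = 2.6318e+05
Step 3: Compute denominator: E * t^3 = 130 * 8^3 = 66560
Step 4: w0 = numerator / denominator = 2.6318e+05 / 66560 = 3.954 um


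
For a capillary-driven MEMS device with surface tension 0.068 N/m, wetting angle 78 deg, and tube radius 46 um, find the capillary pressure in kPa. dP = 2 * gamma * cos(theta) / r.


Step 1: cos(78 deg) = 0.2079
Step 2: Convert r to m: r = 46e-6 m
Step 3: dP = 2 * 0.068 * 0.2079 / 46e-6 = 614.7 Pa
Step 4: Convert Pa to kPa (divide by 1000).
dP = 0.61 kPa


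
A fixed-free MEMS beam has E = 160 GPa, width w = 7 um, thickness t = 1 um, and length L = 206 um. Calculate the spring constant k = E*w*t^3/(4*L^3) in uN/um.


Step 1: Convert E to consistent units (1 GPa = 1000 uN/um^2).
E = 160 GPa = 160000 uN/um^2
Step 2: Compute t^3 = 1^3 = 1
Step 3: Compute L^3 = 206^3 = 8741816
Step 4: k = 160000 * 7 * 1 / (4 * 8741816)
k = 0.032 uN/um


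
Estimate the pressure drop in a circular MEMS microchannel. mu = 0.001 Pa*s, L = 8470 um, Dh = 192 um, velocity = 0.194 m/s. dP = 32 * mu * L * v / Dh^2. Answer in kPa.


Step 1: Convert to SI: L = 8470e-6 m, Dh = 192e-6 m
Step 2: dP = 32 * 0.001 * 8470e-6 * 0.194 / (192e-6)^2
Step 3: dP = 1426.37 Pa
Step 4: Convert to kPa: dP = 1.43 kPa


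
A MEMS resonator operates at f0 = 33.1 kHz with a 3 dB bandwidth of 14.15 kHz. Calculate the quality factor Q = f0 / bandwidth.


Step 1: Q = f0 / bandwidth
Step 2: Q = 33.1 / 14.15
Q = 2.3


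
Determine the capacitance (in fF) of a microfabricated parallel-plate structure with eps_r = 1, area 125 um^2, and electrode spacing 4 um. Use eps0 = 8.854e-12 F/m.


Step 1: Convert area to m^2: A = 125e-12 m^2
Step 2: Convert gap to m: d = 4e-6 m
Step 3: C = eps0 * eps_r * A / d
C = 8.854e-12 * 1 * 125e-12 / 4e-6
Step 4: Convert to fF (multiply by 1e15).
C = 0.28 fF


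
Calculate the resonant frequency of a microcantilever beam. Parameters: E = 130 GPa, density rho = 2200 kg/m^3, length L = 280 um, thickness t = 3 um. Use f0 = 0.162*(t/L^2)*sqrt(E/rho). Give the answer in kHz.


Step 1: Convert units to SI.
t_SI = 3e-6 m, L_SI = 280e-6 m
Step 2: Calculate sqrt(E/rho).
sqrt(130e9 / 2200) = 7687.06 m/s
Step 3: Compute f0.
f0 = 0.162 * 3e-6 / (280e-6)^2 * 7687.06 = 47651.9 Hz = 47.65 kHz


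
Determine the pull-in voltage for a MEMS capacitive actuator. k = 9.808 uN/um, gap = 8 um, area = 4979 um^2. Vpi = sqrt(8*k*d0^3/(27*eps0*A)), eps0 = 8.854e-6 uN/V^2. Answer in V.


Step 1: Compute numerator: 8 * k * d0^3 = 8 * 9.808 * 8^3 = 40173.568
Step 2: Compute denominator: 27 * eps0 * A = 27 * 8.854e-6 * 4979 = 1.19027
Step 3: Vpi = sqrt(40173.568 / 1.19027)
Vpi = 183.72 V


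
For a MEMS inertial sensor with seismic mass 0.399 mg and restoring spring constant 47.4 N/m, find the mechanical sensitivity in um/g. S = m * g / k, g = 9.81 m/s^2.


Step 1: Convert mass: m = 0.399 mg = 3.99e-07 kg
Step 2: S = m * g / k = 3.99e-07 * 9.81 / 47.4
Step 3: S = 8.26e-08 m/g
Step 4: Convert to um/g: S = 0.083 um/g


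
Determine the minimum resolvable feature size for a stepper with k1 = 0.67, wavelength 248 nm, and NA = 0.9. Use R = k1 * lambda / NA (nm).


Step 1: Identify values: k1 = 0.67, lambda = 248 nm, NA = 0.9
Step 2: R = k1 * lambda / NA
R = 0.67 * 248 / 0.9
R = 184.6 nm


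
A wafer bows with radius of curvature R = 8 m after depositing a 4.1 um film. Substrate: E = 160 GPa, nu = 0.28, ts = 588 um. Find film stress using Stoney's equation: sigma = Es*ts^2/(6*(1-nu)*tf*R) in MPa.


Step 1: Compute numerator: Es * ts^2 = 160 * 588^2 = 55319040 (GPa*um^2)
Step 2: Compute denominator (R in um): 6*(1-nu)*tf*R = 6*0.72*4.1*8e6 = 141696000.0 (um^2)
Step 3: sigma (GPa) = 55319040 / 141696000.0 = 3.90407e-01 GPa
Step 4: Convert to MPa (x1000): sigma = 390.4 MPa


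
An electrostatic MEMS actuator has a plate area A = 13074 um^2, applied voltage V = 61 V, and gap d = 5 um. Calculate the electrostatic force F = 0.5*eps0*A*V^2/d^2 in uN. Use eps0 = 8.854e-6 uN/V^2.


Step 1: Identify parameters.
eps0 = 8.854e-6 uN/V^2, A = 13074 um^2, V = 61 V, d = 5 um
Step 2: Compute V^2 = 61^2 = 3721
Step 3: Compute d^2 = 5^2 = 25
Step 4: F = 0.5 * 8.854e-6 * 13074 * 3721 / 25
F = 8.615 uN


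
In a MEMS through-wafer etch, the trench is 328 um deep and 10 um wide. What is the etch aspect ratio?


Step 1: AR = depth / width
Step 2: AR = 328 / 10
AR = 32.8


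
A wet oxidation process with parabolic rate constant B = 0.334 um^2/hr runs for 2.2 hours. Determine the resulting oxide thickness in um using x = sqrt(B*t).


Step 1: Compute B*t = 0.334 * 2.2 = 0.7348
Step 2: x = sqrt(0.7348)
x = 0.857 um


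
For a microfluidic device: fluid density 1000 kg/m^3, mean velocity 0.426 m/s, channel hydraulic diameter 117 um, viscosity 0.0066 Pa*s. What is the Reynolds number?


Step 1: Convert Dh to meters: Dh = 117e-6 m
Step 2: Re = rho * v * Dh / mu
Re = 1000 * 0.426 * 117e-6 / 0.0066
Re = 7.552


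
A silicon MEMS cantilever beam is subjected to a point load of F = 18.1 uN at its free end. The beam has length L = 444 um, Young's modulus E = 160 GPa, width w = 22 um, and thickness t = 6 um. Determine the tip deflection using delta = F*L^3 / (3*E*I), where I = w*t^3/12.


Step 1: Calculate the second moment of area.
I = w * t^3 / 12 = 22 * 6^3 / 12 = 396.0 um^4
Step 2: Convert E to consistent units (1 GPa = 1000 uN/um^2).
E = 160 GPa = 160000 uN/um^2
Step 3: Calculate tip deflection.
delta = F * L^3 / (3 * E * I)
delta = 18.1 * 444^3 / (3 * 160000 * 396.0)
delta = 8.3347 um


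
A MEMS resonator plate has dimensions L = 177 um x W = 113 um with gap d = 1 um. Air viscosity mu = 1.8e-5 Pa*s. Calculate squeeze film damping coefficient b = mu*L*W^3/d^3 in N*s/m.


Step 1: Convert to SI.
L = 177e-6 m, W = 113e-6 m, d = 1e-6 m
Step 2: W^3 = (113e-6)^3 = 1.44e-12 m^3
Step 3: d^3 = (1e-6)^3 = 1.00e-18 m^3
Step 4: b = 1.8e-5 * 177e-6 * 1.44e-12 / 1.00e-18
b = 4.60e-03 N*s/m


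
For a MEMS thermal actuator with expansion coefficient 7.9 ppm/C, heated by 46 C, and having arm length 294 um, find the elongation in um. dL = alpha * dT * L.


Step 1: Convert CTE: alpha = 7.9 ppm/C = 7.9e-6 /C
Step 2: dL = 7.9e-6 * 46 * 294
dL = 0.1068 um


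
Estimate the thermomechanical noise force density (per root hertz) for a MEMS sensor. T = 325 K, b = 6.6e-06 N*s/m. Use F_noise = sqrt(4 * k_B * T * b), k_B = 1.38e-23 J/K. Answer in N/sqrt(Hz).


Step 1: Compute 4 * k_B * T * b
= 4 * 1.38e-23 * 325 * 6.6e-06
= 1.1840e-25 N^2/Hz
Step 2: F_noise = sqrt(1.1840e-25)
F_noise = 3.44e-13 N/sqrt(Hz)


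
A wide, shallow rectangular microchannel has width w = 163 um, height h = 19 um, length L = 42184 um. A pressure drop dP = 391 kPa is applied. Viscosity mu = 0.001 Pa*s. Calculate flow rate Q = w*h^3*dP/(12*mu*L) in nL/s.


Step 1: Convert all dimensions to SI (meters).
w = 163e-6 m, h = 19e-6 m, L = 42184e-6 m, dP = 391e3 Pa
Step 2: Q = w * h^3 * dP / (12 * mu * L)
Q = 163e-6 * (19e-6)^3 * 391e3 / (12 * 0.001 * 42184e-6) = 8.6356724e-10 m^3/s
Step 3: Convert Q from m^3/s to nL/s (1 m^3 = 1e12 nL, so multiply by 1e12).
Q = 863.567 nL/s


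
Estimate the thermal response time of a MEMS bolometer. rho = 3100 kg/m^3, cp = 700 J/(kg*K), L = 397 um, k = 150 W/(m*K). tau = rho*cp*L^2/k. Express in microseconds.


Step 1: Convert L to m: L = 397e-6 m
Step 2: L^2 = (397e-6)^2 = 1.57609e-07 m^2
Step 3: tau = 3100 * 700 * 1.57609e-07 / 150 = 2.28007687e-03 s
Step 4: Convert to microseconds (multiply by 1e6).
tau = 2280.077 us


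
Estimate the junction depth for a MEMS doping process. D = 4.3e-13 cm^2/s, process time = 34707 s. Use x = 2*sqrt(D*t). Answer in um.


Step 1: Compute D*t = 4.3e-13 * 34707 = 1.492401e-08 cm^2
Step 2: sqrt(D*t) = 1.22164e-04 cm
Step 3: x = 2 * 1.22164e-04 cm = 2.44328e-04 cm
Step 4: Convert to um (1 cm = 1e4 um): x = 2.443 um


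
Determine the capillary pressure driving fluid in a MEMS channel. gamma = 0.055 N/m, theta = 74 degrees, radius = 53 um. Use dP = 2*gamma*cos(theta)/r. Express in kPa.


Step 1: cos(74 deg) = 0.2756
Step 2: Convert r to m: r = 53e-6 m
Step 3: dP = 2 * 0.055 * 0.2756 / 53e-6 = 572.0 Pa
Step 4: Convert Pa to kPa (divide by 1000).
dP = 0.57 kPa


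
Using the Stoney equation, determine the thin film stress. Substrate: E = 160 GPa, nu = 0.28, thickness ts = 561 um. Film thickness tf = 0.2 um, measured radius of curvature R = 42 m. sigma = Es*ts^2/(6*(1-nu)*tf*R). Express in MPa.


Step 1: Compute numerator: Es * ts^2 = 160 * 561^2 = 50355360 (GPa*um^2)
Step 2: Compute denominator (R in um): 6*(1-nu)*tf*R = 6*0.72*0.2*42e6 = 36288000.0 (um^2)
Step 3: sigma (GPa) = 50355360 / 36288000.0 = 1.387659e+00 GPa
Step 4: Convert to MPa (x1000): sigma = 1387.7 MPa


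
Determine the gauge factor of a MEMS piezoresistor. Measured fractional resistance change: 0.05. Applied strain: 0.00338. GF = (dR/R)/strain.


Step 1: Identify values.
dR/R = 0.05, strain = 0.00338
Step 2: GF = (dR/R) / strain = 0.05 / 0.00338
GF = 14.8


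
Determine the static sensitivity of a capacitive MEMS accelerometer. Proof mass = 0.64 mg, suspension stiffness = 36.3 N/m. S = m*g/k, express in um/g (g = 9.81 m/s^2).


Step 1: Convert mass: m = 0.64 mg = 6.40e-07 kg
Step 2: S = m * g / k = 6.40e-07 * 9.81 / 36.3
Step 3: S = 1.73e-07 m/g
Step 4: Convert to um/g: S = 0.173 um/g


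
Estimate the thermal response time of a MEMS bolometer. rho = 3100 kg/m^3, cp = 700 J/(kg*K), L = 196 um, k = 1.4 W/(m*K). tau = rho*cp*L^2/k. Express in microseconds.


Step 1: Convert L to m: L = 196e-6 m
Step 2: L^2 = (196e-6)^2 = 3.8416e-08 m^2
Step 3: tau = 3100 * 700 * 3.8416e-08 / 1.4 = 5.95448e-02 s
Step 4: Convert to microseconds (multiply by 1e6).
tau = 59544.8 us


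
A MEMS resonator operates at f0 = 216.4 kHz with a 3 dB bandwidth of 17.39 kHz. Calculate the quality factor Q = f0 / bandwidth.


Step 1: Q = f0 / bandwidth
Step 2: Q = 216.4 / 17.39
Q = 12.4


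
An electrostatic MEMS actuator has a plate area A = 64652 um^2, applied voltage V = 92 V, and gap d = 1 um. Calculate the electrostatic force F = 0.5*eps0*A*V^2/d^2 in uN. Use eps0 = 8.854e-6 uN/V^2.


Step 1: Identify parameters.
eps0 = 8.854e-6 uN/V^2, A = 64652 um^2, V = 92 V, d = 1 um
Step 2: Compute V^2 = 92^2 = 8464
Step 3: Compute d^2 = 1^2 = 1
Step 4: F = 0.5 * 8.854e-6 * 64652 * 8464 / 1
F = 2422.519 uN


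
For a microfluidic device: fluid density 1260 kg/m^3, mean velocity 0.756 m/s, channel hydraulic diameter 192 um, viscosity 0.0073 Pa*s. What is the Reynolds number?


Step 1: Convert Dh to meters: Dh = 192e-6 m
Step 2: Re = rho * v * Dh / mu
Re = 1260 * 0.756 * 192e-6 / 0.0073
Re = 25.054


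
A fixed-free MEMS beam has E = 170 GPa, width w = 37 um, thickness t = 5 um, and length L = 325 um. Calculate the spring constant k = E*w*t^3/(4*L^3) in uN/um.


Step 1: Convert E to consistent units (1 GPa = 1000 uN/um^2).
E = 170 GPa = 170000 uN/um^2
Step 2: Compute t^3 = 5^3 = 125
Step 3: Compute L^3 = 325^3 = 34328125
Step 4: k = 170000 * 37 * 125 / (4 * 34328125)
k = 5.726 uN/um


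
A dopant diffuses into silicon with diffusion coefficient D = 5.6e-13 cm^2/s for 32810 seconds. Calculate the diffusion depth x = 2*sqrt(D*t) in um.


Step 1: Compute D*t = 5.6e-13 * 32810 = 1.83736e-08 cm^2
Step 2: sqrt(D*t) = 1.35549e-04 cm
Step 3: x = 2 * 1.35549e-04 cm = 2.71098e-04 cm
Step 4: Convert to um (1 cm = 1e4 um): x = 2.711 um


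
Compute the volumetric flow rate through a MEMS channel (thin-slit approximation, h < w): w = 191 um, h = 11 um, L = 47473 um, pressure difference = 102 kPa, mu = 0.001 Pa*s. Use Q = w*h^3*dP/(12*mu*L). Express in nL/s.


Step 1: Convert all dimensions to SI (meters).
w = 191e-6 m, h = 11e-6 m, L = 47473e-6 m, dP = 102e3 Pa
Step 2: Q = w * h^3 * dP / (12 * mu * L)
Q = 191e-6 * (11e-6)^3 * 102e3 / (12 * 0.001 * 47473e-6) = 4.551805e-11 m^3/s
Step 3: Convert Q from m^3/s to nL/s (1 m^3 = 1e12 nL, so multiply by 1e12).
Q = 45.518 nL/s


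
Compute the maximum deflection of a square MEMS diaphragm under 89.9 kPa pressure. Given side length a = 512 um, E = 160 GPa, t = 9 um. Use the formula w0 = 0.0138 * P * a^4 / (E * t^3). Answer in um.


Step 1: Convert pressure to compatible units (E is in GPa, so P in GPa).
P = 89.9 kPa = 89.9e-6 GPa
Step 2: Compute numerator: 0.0138 * P * a^4.
a^4 = 512^4 = 68719476736
numerator = 0.0138 * 89.9e-6 * 68719476736 = 8.52548e+04
Step 3: Compute denominator: E * t^3 = 160 * 9^3 = 116640
Step 4: w0 = numerator / denominator = 8.52548e+04 / 116640 = 0.7309 um


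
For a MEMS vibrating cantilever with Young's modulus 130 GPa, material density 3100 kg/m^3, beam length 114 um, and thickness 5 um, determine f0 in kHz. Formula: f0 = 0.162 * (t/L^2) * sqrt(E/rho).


Step 1: Convert units to SI.
t_SI = 5e-6 m, L_SI = 114e-6 m
Step 2: Calculate sqrt(E/rho).
sqrt(130e9 / 3100) = 6475.76 m/s
Step 3: Compute f0.
f0 = 0.162 * 5e-6 / (114e-6)^2 * 6475.76 = 403613.9 Hz = 403.61 kHz


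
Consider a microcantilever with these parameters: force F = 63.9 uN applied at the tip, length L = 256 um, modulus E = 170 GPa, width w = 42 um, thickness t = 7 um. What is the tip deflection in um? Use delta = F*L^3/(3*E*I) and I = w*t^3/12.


Step 1: Calculate the second moment of area.
I = w * t^3 / 12 = 42 * 7^3 / 12 = 1200.5 um^4
Step 2: Convert E to consistent units (1 GPa = 1000 uN/um^2).
E = 170 GPa = 170000 uN/um^2
Step 3: Calculate tip deflection.
delta = F * L^3 / (3 * E * I)
delta = 63.9 * 256^3 / (3 * 170000 * 1200.5)
delta = 1.751 um


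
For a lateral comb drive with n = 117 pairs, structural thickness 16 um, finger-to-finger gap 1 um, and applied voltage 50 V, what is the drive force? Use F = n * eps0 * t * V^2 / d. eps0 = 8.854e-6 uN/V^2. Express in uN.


Step 1: Parameters: n=117, eps0=8.854e-6 uN/V^2, t=16 um, V=50 V, d=1 um
Step 2: V^2 = 2500
Step 3: F = 117 * 8.854e-6 * 16 * 2500 / 1
F = 41.437 uN


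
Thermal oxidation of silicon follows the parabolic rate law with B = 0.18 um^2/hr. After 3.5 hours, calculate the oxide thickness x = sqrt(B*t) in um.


Step 1: Compute B*t = 0.18 * 3.5 = 0.63
Step 2: x = sqrt(0.63)
x = 0.794 um


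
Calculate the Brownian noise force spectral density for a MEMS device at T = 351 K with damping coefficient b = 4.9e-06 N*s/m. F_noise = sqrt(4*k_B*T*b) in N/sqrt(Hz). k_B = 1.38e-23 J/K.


Step 1: Compute 4 * k_B * T * b
= 4 * 1.38e-23 * 351 * 4.9e-06
= 9.4938e-26 N^2/Hz
Step 2: F_noise = sqrt(9.4938e-26)
F_noise = 3.08e-13 N/sqrt(Hz)


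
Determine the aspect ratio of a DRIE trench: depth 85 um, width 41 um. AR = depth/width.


Step 1: AR = depth / width
Step 2: AR = 85 / 41
AR = 2.1


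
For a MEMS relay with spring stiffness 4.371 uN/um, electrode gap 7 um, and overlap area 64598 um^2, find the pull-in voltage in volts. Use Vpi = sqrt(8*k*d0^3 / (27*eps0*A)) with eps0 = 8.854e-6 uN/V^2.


Step 1: Compute numerator: 8 * k * d0^3 = 8 * 4.371 * 7^3 = 11994.024
Step 2: Compute denominator: 27 * eps0 * A = 27 * 8.854e-6 * 64598 = 15.442669
Step 3: Vpi = sqrt(11994.024 / 15.442669)
Vpi = 27.87 V


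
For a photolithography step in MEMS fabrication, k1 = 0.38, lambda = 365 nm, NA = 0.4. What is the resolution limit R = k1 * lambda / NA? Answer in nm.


Step 1: Identify values: k1 = 0.38, lambda = 365 nm, NA = 0.4
Step 2: R = k1 * lambda / NA
R = 0.38 * 365 / 0.4
R = 346.7 nm


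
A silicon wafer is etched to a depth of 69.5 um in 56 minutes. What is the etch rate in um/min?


Step 1: Etch rate = depth / time
Step 2: rate = 69.5 / 56
rate = 1.241 um/min


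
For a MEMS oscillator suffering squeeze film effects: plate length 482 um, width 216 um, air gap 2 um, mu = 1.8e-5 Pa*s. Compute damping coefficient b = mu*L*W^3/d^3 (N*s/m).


Step 1: Convert to SI.
L = 482e-6 m, W = 216e-6 m, d = 2e-6 m
Step 2: W^3 = (216e-6)^3 = 1.01e-11 m^3
Step 3: d^3 = (2e-6)^3 = 8.00e-18 m^3
Step 4: b = 1.8e-5 * 482e-6 * 1.01e-11 / 8.00e-18
b = 1.09e-02 N*s/m


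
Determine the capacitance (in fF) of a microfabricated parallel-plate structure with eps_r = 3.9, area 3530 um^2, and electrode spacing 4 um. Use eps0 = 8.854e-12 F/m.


Step 1: Convert area to m^2: A = 3530e-12 m^2
Step 2: Convert gap to m: d = 4e-6 m
Step 3: C = eps0 * eps_r * A / d
C = 8.854e-12 * 3.9 * 3530e-12 / 4e-6
Step 4: Convert to fF (multiply by 1e15).
C = 30.47 fF


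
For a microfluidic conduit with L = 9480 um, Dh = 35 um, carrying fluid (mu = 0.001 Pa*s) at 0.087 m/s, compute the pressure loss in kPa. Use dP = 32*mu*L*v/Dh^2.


Step 1: Convert to SI: L = 9480e-6 m, Dh = 35e-6 m
Step 2: dP = 32 * 0.001 * 9480e-6 * 0.087 / (35e-6)^2
Step 3: dP = 21544.75 Pa
Step 4: Convert to kPa: dP = 21.54 kPa


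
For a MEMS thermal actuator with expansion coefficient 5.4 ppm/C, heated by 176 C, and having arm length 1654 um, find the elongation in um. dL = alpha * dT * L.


Step 1: Convert CTE: alpha = 5.4 ppm/C = 5.4e-6 /C
Step 2: dL = 5.4e-6 * 176 * 1654
dL = 1.572 um


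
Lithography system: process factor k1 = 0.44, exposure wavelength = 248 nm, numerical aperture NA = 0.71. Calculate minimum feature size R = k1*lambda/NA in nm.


Step 1: Identify values: k1 = 0.44, lambda = 248 nm, NA = 0.71
Step 2: R = k1 * lambda / NA
R = 0.44 * 248 / 0.71
R = 153.7 nm


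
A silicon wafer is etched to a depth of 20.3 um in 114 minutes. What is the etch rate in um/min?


Step 1: Etch rate = depth / time
Step 2: rate = 20.3 / 114
rate = 0.178 um/min


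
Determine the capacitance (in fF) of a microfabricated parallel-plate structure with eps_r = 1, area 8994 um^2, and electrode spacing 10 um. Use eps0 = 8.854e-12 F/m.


Step 1: Convert area to m^2: A = 8994e-12 m^2
Step 2: Convert gap to m: d = 10e-6 m
Step 3: C = eps0 * eps_r * A / d
C = 8.854e-12 * 1 * 8994e-12 / 10e-6
Step 4: Convert to fF (multiply by 1e15).
C = 7.96 fF
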